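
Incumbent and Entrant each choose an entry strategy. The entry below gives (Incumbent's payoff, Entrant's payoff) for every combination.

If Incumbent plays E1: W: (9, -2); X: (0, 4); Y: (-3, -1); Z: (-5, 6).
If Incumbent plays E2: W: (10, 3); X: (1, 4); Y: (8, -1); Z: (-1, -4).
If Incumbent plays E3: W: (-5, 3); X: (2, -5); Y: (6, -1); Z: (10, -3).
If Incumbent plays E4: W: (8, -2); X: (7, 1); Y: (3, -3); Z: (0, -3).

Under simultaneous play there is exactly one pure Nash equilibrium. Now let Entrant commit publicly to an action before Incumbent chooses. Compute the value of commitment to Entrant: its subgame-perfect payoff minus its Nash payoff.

2

Work backward from Incumbent's decision.
- W → Incumbent plays E2 (best of 9, 10, -5, 8); Entrant gets 3.
- X → Incumbent plays E4 (best of 0, 1, 2, 7); Entrant gets 1.
- Y → Incumbent plays E2 (best of -3, 8, 6, 3); Entrant gets -1.
- Z → Incumbent plays E3 (best of -5, -1, 10, 0); Entrant gets -3.
Among 3, 1, -1, -3, the best is 3 at W. Subgame-perfect outcome: (E2, W) with payoffs (10, 3).
Now find the simultaneous Nash equilibrium.
Incumbent's best replies: W→E2; X→E4; Y→E2; Z→E3.
Entrant's best replies: E1→Z; E2→X; E3→W; E4→X.
The unique mutual best reply is (E4, X), giving (7, 1).
Entrant's commitment gain: 3 − 1 = 2.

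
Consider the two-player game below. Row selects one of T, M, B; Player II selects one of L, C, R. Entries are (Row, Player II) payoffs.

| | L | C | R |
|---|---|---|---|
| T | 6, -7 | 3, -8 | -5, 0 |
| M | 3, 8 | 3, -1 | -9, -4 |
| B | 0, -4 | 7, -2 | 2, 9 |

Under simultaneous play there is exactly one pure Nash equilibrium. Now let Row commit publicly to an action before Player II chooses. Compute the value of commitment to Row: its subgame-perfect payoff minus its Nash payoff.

Player II best-responds to each possible Row move:
- T: BR = R, leader payoff -5.
- M: BR = L, leader payoff 3.
- B: BR = R, leader payoff 2.
Among -5, 3, 2, the best is 3 at M. Subgame-perfect outcome: (M, L) with payoffs (3, 8).
For the simultaneous game, intersect best replies.
Row's best replies: L→T; C→B; R→B.
Player II's best replies: T→R; M→L; B→R.
The unique mutual best reply is (B, R), giving (2, 9).
Row's commitment gain: 3 − 2 = 1.

1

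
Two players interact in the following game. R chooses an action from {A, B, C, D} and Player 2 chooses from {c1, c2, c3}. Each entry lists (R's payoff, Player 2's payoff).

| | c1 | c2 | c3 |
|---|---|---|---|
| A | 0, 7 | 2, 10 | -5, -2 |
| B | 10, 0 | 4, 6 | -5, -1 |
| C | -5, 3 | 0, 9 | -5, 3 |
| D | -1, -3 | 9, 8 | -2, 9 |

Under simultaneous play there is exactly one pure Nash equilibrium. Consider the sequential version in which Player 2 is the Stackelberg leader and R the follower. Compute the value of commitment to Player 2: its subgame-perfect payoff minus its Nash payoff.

0

R best-responds to each possible Player 2 move:
- c1: R compares 0, 10, -5, -1 and picks B; Player 2 would get 0.
- c2: R compares 2, 4, 0, 9 and picks D; Player 2 would get 8.
- c3: R compares -5, -5, -5, -2 and picks D; Player 2 would get 9.
Player 2's induced payoffs are 0, 8, 9, so Player 2 commits to c3. Subgame-perfect outcome: (D, c3) with payoffs (-2, 9).
Under simultaneous play:
R's best replies: c1→B; c2→D; c3→D.
Player 2's best replies: A→c2; B→c2; C→c2; D→c3.
Only (D, c3) has each player best-responding; Nash payoffs (-2, 9).
Player 2's commitment gain: 9 − 9 = 0.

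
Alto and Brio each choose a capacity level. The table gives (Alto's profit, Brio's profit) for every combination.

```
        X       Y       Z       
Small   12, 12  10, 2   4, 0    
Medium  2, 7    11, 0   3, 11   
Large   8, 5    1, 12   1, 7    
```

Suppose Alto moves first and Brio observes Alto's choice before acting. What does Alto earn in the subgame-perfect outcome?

Backward induction with Alto moving first.
- Small: Brio compares 12, 2, 0 and picks X; Alto would get 12.
- Medium: Brio compares 7, 0, 11 and picks Z; Alto would get 3.
- Large: Brio compares 5, 12, 7 and picks Y; Alto would get 1.
Among 12, 3, 1, the best is 12 at Small. Subgame-perfect outcome: (Small, X) with payoffs (12, 12).

12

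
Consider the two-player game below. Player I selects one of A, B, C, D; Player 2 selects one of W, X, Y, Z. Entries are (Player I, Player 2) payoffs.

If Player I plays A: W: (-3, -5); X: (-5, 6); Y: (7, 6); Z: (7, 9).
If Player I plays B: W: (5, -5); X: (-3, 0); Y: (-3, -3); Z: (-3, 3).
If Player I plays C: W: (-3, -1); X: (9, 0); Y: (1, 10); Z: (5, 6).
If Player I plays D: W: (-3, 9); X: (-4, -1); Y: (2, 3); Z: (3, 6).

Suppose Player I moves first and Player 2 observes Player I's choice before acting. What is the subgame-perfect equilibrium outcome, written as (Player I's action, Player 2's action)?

(A, Z)

Backward induction with Player I moving first.
- A: BR = Z, leader payoff 7.
- B: BR = Z, leader payoff -3.
- C: BR = Y, leader payoff 1.
- D: BR = W, leader payoff -3.
Among 7, -3, 1, -3, the best is 7 at A. Subgame-perfect outcome: (A, Z) with payoffs (7, 9).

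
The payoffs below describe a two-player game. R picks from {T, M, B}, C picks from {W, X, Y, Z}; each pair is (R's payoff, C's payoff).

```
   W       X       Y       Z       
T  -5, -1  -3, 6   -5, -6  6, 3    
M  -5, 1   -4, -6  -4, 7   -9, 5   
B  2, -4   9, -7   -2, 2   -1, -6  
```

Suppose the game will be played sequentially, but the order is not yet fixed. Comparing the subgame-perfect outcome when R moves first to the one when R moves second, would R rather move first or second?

If R leads: C's best replies are T→X, M→Y, B→Y; R's induced payoffs -3, -4, -2; outcome (B, Y), payoffs (-2, 2).
If C leads: R's best replies are W→B, X→B, Y→B, Z→T; C's induced payoffs -4, -7, 2, 3; outcome (T, Z), payoffs (6, 3).
R gets -2 moving first and 6 moving second, so R prefers to move second.

second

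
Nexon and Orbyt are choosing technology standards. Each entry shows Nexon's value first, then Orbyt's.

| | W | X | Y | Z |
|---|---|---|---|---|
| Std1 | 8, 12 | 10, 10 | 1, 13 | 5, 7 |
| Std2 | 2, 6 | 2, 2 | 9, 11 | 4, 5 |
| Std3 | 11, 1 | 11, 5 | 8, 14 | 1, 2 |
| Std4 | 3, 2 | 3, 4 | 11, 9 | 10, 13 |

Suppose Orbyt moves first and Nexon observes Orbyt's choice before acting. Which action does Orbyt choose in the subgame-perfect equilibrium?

Work backward from Nexon's decision.
- W: BR = Std3, leader payoff 1.
- X: BR = Std3, leader payoff 5.
- Y: BR = Std4, leader payoff 9.
- Z: BR = Std4, leader payoff 13.
Maximizing over 1, 5, 9, 13, Orbyt chooses Z. Subgame-perfect outcome: (Std4, Z) with payoffs (10, 13).

Z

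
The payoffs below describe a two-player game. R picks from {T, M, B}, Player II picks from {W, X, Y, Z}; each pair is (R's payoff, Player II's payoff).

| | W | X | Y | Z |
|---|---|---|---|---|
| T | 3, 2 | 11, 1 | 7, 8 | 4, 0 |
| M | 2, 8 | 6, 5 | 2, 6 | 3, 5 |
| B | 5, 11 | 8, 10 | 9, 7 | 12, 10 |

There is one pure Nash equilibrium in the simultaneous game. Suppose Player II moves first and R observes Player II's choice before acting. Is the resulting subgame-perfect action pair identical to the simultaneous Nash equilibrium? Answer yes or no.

yes

Solve by backward induction (Player II leads).
- W: BR = B, leader payoff 11.
- X: BR = T, leader payoff 1.
- Y: BR = B, leader payoff 7.
- Z: BR = B, leader payoff 10.
Maximizing over 11, 1, 7, 10, Player II chooses W. Subgame-perfect outcome: (B, W) with payoffs (5, 11).
Now find the simultaneous Nash equilibrium.
R's best replies: W→B; X→T; Y→B; Z→B.
Player II's best replies: T→Y; M→W; B→W.
The unique mutual best reply is (B, W), giving (5, 11).
Sequential outcome (B, W) coincides with the Nash profile (B, W).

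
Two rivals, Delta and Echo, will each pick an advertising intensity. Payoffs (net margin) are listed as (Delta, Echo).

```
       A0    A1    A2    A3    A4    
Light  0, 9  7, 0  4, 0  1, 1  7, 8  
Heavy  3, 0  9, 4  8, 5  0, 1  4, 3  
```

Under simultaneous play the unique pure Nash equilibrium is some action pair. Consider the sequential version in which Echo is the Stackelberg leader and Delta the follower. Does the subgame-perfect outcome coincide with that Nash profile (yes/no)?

no

Delta best-responds to each possible Echo move:
- A0 → Delta plays Heavy (best of 0, 3); Echo gets 0.
- A1 → Delta plays Heavy (best of 7, 9); Echo gets 4.
- A2 → Delta plays Heavy (best of 4, 8); Echo gets 5.
- A3 → Delta plays Light (best of 1, 0); Echo gets 1.
- A4 → Delta plays Light (best of 7, 4); Echo gets 8.
Maximizing over 0, 4, 5, 1, 8, Echo chooses A4. Subgame-perfect outcome: (Light, A4) with payoffs (7, 8).
For the simultaneous game, intersect best replies.
Delta's best replies: A0→Heavy; A1→Heavy; A2→Heavy; A3→Light; A4→Light.
Echo's best replies: Light→A0; Heavy→A2.
The unique mutual best reply is (Heavy, A2), giving (8, 5).
Sequential outcome (Light, A4) differs from the Nash profile (Heavy, A2).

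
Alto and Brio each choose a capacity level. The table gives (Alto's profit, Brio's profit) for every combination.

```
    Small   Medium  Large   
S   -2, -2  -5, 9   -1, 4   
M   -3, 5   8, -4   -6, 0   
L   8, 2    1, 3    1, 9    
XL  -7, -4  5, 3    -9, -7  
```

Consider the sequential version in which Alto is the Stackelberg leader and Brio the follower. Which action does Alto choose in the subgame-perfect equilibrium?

XL

Solve by backward induction (Alto leads).
- S: BR = Medium, leader payoff -5.
- M: BR = Small, leader payoff -3.
- L: BR = Large, leader payoff 1.
- XL: BR = Medium, leader payoff 5.
Among -5, -3, 1, 5, the best is 5 at XL. Subgame-perfect outcome: (XL, Medium) with payoffs (5, 3).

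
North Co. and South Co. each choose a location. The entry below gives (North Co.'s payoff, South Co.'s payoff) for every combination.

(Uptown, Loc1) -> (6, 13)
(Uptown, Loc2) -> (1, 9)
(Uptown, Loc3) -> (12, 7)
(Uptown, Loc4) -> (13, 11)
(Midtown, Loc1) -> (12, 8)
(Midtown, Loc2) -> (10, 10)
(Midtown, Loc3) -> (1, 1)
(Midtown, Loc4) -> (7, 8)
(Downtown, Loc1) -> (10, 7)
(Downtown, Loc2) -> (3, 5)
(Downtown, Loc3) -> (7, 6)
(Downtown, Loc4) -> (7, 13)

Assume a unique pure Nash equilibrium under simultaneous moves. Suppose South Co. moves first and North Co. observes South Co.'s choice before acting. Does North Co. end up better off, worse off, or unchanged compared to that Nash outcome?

Work backward from North Co.'s decision.
- Loc1: North Co. compares 6, 12, 10 and picks Midtown; South Co. would get 8.
- Loc2: North Co. compares 1, 10, 3 and picks Midtown; South Co. would get 10.
- Loc3: North Co. compares 12, 1, 7 and picks Uptown; South Co. would get 7.
- Loc4: North Co. compares 13, 7, 7 and picks Uptown; South Co. would get 11.
South Co.'s induced payoffs are 8, 10, 7, 11, so South Co. commits to Loc4. Subgame-perfect outcome: (Uptown, Loc4) with payoffs (13, 11).
Now find the simultaneous Nash equilibrium.
North Co.'s best replies: Loc1→Midtown; Loc2→Midtown; Loc3→Uptown; Loc4→Uptown.
South Co.'s best replies: Uptown→Loc1; Midtown→Loc2; Downtown→Loc4.
Only (Midtown, Loc2) has each player best-responding; Nash payoffs (10, 10).
North Co. earns 13 sequentially versus 10 at the Nash outcome: better off.

better off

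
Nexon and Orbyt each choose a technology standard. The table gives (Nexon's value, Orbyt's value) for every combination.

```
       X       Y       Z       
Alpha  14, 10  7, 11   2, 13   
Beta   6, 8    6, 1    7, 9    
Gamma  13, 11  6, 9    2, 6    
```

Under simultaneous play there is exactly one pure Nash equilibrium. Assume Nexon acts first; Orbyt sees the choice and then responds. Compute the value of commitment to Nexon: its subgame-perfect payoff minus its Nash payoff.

Backward induction with Nexon moving first.
- Alpha → Orbyt plays Z (best of 10, 11, 13); Nexon gets 2.
- Beta → Orbyt plays Z (best of 8, 1, 9); Nexon gets 7.
- Gamma → Orbyt plays X (best of 11, 9, 6); Nexon gets 13.
Maximizing over 2, 7, 13, Nexon chooses Gamma. Subgame-perfect outcome: (Gamma, X) with payoffs (13, 11).
For the simultaneous game, intersect best replies.
Nexon's best replies: X→Alpha; Y→Alpha; Z→Beta.
Orbyt's best replies: Alpha→Z; Beta→Z; Gamma→X.
Only (Beta, Z) has each player best-responding; Nash payoffs (7, 9).
Nexon's commitment gain: 13 − 7 = 6.

6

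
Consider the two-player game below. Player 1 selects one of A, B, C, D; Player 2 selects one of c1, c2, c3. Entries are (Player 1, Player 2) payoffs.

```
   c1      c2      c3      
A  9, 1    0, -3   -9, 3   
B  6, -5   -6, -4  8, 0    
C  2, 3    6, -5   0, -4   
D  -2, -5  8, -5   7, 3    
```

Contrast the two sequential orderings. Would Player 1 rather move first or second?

second

If Player 1 leads: Player 2's best replies are A→c3, B→c3, C→c1, D→c3; Player 1's induced payoffs -9, 8, 2, 7; outcome (B, c3), payoffs (8, 0).
If Player 2 leads: Player 1's best replies are c1→A, c2→D, c3→B; Player 2's induced payoffs 1, -5, 0; outcome (A, c1), payoffs (9, 1).
Player 1 gets 8 moving first and 9 moving second, so Player 1 prefers to move second.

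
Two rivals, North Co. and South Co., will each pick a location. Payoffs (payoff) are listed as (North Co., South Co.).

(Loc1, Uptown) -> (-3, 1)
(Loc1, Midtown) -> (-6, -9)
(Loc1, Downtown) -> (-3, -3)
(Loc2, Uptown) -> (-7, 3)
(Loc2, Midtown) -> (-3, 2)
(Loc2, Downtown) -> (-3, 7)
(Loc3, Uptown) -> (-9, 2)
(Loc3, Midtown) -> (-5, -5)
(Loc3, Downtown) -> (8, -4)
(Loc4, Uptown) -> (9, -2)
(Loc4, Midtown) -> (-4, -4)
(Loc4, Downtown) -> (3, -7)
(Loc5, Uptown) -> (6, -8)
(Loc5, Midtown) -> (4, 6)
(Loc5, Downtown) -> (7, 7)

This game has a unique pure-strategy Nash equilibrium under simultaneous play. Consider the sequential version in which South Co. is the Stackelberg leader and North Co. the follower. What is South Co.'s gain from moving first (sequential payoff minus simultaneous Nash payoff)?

8

Work backward from North Co.'s decision.
- Uptown: North Co. compares -3, -7, -9, 9, 6 and picks Loc4; South Co. would get -2.
- Midtown: North Co. compares -6, -3, -5, -4, 4 and picks Loc5; South Co. would get 6.
- Downtown: North Co. compares -3, -3, 8, 3, 7 and picks Loc3; South Co. would get -4.
South Co.'s induced payoffs are -2, 6, -4, so South Co. commits to Midtown. Subgame-perfect outcome: (Loc5, Midtown) with payoffs (4, 6).
Now find the simultaneous Nash equilibrium.
North Co.'s best replies: Uptown→Loc4; Midtown→Loc5; Downtown→Loc3.
South Co.'s best replies: Loc1→Uptown; Loc2→Downtown; Loc3→Uptown; Loc4→Uptown; Loc5→Downtown.
The unique mutual best reply is (Loc4, Uptown), giving (9, -2).
South Co.'s commitment gain: 6 − -2 = 8.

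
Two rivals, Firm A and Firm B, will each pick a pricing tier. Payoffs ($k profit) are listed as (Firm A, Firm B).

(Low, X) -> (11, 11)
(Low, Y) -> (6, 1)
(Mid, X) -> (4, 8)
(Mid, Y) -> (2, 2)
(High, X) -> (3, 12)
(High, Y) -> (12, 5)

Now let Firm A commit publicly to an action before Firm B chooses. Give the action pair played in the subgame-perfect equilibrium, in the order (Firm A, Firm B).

(Low, X)

Firm B best-responds to each possible Firm A move:
- Low: BR = X, leader payoff 11.
- Mid: BR = X, leader payoff 4.
- High: BR = X, leader payoff 3.
Among 11, 4, 3, the best is 11 at Low. Subgame-perfect outcome: (Low, X) with payoffs (11, 11).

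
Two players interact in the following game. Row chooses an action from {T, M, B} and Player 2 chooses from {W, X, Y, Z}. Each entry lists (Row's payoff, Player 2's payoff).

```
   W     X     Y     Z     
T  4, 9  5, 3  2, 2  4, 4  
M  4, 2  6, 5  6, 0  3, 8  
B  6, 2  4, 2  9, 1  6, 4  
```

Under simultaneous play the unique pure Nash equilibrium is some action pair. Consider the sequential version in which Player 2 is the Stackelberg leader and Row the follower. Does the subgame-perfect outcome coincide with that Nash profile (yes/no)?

no

Solve by backward induction (Player 2 leads).
- W: Row compares 4, 4, 6 and picks B; Player 2 would get 2.
- X: Row compares 5, 6, 4 and picks M; Player 2 would get 5.
- Y: Row compares 2, 6, 9 and picks B; Player 2 would get 1.
- Z: Row compares 4, 3, 6 and picks B; Player 2 would get 4.
Among 2, 5, 1, 4, the best is 5 at X. Subgame-perfect outcome: (M, X) with payoffs (6, 5).
Under simultaneous play:
Row's best replies: W→B; X→M; Y→B; Z→B.
Player 2's best replies: T→W; M→Z; B→Z.
The unique mutual best reply is (B, Z), giving (6, 4).
Sequential outcome (M, X) differs from the Nash profile (B, Z).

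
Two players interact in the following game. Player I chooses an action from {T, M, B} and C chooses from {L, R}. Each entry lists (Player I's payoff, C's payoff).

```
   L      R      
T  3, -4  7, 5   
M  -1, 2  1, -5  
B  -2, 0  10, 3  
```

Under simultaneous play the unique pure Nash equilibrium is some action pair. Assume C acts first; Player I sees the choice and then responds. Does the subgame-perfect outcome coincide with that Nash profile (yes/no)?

yes

Player I best-responds to each possible C move:
- L: BR = T, leader payoff -4.
- R: BR = B, leader payoff 3.
C's induced payoffs are -4, 3, so C commits to R. Subgame-perfect outcome: (B, R) with payoffs (10, 3).
Now find the simultaneous Nash equilibrium.
Player I's best replies: L→T; R→B.
C's best replies: T→R; M→L; B→R.
The unique mutual best reply is (B, R), giving (10, 3).
Sequential outcome (B, R) coincides with the Nash profile (B, R).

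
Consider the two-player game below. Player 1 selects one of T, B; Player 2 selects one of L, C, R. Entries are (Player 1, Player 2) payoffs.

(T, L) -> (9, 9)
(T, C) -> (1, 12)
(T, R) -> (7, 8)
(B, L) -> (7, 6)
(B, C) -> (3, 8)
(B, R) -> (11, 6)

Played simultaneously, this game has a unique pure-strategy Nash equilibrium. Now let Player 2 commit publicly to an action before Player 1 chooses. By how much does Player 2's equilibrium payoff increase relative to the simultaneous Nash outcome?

1

Solve by backward induction (Player 2 leads).
- L → Player 1 plays T (best of 9, 7); Player 2 gets 9.
- C → Player 1 plays B (best of 1, 3); Player 2 gets 8.
- R → Player 1 plays B (best of 7, 11); Player 2 gets 6.
Maximizing over 9, 8, 6, Player 2 chooses L. Subgame-perfect outcome: (T, L) with payoffs (9, 9).
Now find the simultaneous Nash equilibrium.
Player 1's best replies: L→T; C→B; R→B.
Player 2's best replies: T→C; B→C.
The unique mutual best reply is (B, C), giving (3, 8).
Player 2's commitment gain: 9 − 8 = 1.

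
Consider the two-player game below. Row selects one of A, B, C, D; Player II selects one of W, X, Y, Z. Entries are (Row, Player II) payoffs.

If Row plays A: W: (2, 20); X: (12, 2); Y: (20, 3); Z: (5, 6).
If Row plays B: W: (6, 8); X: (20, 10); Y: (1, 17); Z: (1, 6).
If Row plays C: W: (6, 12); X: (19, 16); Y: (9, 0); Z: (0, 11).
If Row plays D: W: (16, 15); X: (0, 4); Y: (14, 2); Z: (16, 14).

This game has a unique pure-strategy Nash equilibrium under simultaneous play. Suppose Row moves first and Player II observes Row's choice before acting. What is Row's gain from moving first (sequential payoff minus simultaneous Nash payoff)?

3

Backward induction with Row moving first.
- A → Player II plays W (best of 20, 2, 3, 6); Row gets 2.
- B → Player II plays Y (best of 8, 10, 17, 6); Row gets 1.
- C → Player II plays X (best of 12, 16, 0, 11); Row gets 19.
- D → Player II plays W (best of 15, 4, 2, 14); Row gets 16.
Row's induced payoffs are 2, 1, 19, 16, so Row commits to C. Subgame-perfect outcome: (C, X) with payoffs (19, 16).
Under simultaneous play:
Row's best replies: W→D; X→B; Y→A; Z→D.
Player II's best replies: A→W; B→Y; C→X; D→W.
Only (D, W) has each player best-responding; Nash payoffs (16, 15).
Row's commitment gain: 19 − 16 = 3.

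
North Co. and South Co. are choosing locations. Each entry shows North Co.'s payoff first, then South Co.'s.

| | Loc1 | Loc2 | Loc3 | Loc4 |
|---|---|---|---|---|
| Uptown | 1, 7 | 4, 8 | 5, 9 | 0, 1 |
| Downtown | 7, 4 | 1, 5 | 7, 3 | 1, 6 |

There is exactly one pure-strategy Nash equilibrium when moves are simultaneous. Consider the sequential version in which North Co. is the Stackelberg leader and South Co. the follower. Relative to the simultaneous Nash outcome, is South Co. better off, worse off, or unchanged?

Backward induction with North Co. moving first.
- Uptown: South Co. compares 7, 8, 9, 1 and picks Loc3; North Co. would get 5.
- Downtown: South Co. compares 4, 5, 3, 6 and picks Loc4; North Co. would get 1.
Among 5, 1, the best is 5 at Uptown. Subgame-perfect outcome: (Uptown, Loc3) with payoffs (5, 9).
Now find the simultaneous Nash equilibrium.
North Co.'s best replies: Loc1→Downtown; Loc2→Uptown; Loc3→Downtown; Loc4→Downtown.
South Co.'s best replies: Uptown→Loc3; Downtown→Loc4.
The unique mutual best reply is (Downtown, Loc4), giving (1, 6).
South Co. earns 9 sequentially versus 6 at the Nash outcome: better off.

better off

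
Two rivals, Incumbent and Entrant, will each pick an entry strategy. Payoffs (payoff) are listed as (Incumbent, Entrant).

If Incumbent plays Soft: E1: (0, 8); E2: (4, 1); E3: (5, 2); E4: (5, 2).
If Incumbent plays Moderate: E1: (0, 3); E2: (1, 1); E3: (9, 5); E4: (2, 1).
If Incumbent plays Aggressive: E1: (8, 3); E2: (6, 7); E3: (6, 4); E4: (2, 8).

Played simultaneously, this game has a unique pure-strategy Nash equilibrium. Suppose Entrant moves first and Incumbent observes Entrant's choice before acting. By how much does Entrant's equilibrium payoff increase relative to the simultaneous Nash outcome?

Solve by backward induction (Entrant leads).
- E1 → Incumbent plays Aggressive (best of 0, 0, 8); Entrant gets 3.
- E2 → Incumbent plays Aggressive (best of 4, 1, 6); Entrant gets 7.
- E3 → Incumbent plays Moderate (best of 5, 9, 6); Entrant gets 5.
- E4 → Incumbent plays Soft (best of 5, 2, 2); Entrant gets 2.
Maximizing over 3, 7, 5, 2, Entrant chooses E2. Subgame-perfect outcome: (Aggressive, E2) with payoffs (6, 7).
Under simultaneous play:
Incumbent's best replies: E1→Aggressive; E2→Aggressive; E3→Moderate; E4→Soft.
Entrant's best replies: Soft→E1; Moderate→E3; Aggressive→E4.
Only (Moderate, E3) has each player best-responding; Nash payoffs (9, 5).
Entrant's commitment gain: 7 − 5 = 2.

2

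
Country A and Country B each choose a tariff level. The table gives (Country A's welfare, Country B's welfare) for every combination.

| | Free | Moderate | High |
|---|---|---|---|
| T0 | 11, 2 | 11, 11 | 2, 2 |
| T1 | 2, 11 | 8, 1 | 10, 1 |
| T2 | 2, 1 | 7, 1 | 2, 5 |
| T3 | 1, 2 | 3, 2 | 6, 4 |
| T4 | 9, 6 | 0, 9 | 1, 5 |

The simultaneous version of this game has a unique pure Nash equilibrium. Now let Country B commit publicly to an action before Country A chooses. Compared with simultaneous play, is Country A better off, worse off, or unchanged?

Solve by backward induction (Country B leads).
- Free: Country A compares 11, 2, 2, 1, 9 and picks T0; Country B would get 2.
- Moderate: Country A compares 11, 8, 7, 3, 0 and picks T0; Country B would get 11.
- High: Country A compares 2, 10, 2, 6, 1 and picks T1; Country B would get 1.
Among 2, 11, 1, the best is 11 at Moderate. Subgame-perfect outcome: (T0, Moderate) with payoffs (11, 11).
Now find the simultaneous Nash equilibrium.
Country A's best replies: Free→T0; Moderate→T0; High→T1.
Country B's best replies: T0→Moderate; T1→Free; T2→High; T3→High; T4→Moderate.
The unique mutual best reply is (T0, Moderate), giving (11, 11).
Country A earns 11 sequentially versus 11 at the Nash outcome: unchanged.

unchanged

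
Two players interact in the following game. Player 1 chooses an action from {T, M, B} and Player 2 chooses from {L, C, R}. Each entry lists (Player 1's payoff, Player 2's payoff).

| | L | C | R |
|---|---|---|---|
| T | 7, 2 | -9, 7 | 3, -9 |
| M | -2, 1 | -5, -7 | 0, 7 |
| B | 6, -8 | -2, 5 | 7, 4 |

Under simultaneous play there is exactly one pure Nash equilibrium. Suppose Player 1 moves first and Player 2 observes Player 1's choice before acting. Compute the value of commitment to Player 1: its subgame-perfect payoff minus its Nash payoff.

Solve by backward induction (Player 1 leads).
- T: Player 2 compares 2, 7, -9 and picks C; Player 1 would get -9.
- M: Player 2 compares 1, -7, 7 and picks R; Player 1 would get 0.
- B: Player 2 compares -8, 5, 4 and picks C; Player 1 would get -2.
Maximizing over -9, 0, -2, Player 1 chooses M. Subgame-perfect outcome: (M, R) with payoffs (0, 7).
For the simultaneous game, intersect best replies.
Player 1's best replies: L→T; C→B; R→B.
Player 2's best replies: T→C; M→R; B→C.
Only (B, C) has each player best-responding; Nash payoffs (-2, 5).
Player 1's commitment gain: 0 − -2 = 2.

2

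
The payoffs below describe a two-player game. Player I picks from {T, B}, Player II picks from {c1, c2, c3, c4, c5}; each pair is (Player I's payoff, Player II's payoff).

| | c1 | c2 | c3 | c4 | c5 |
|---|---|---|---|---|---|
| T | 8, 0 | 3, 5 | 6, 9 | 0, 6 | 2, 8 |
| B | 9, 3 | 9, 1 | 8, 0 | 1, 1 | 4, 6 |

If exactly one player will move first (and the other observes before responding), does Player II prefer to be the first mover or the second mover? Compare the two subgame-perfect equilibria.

If Player I leads: Player II's best replies are T→c3, B→c5; Player I's induced payoffs 6, 4; outcome (T, c3), payoffs (6, 9).
If Player II leads: Player I's best replies are c1→B, c2→B, c3→B, c4→B, c5→B; Player II's induced payoffs 3, 1, 0, 1, 6; outcome (B, c5), payoffs (4, 6).
Player II gets 6 moving first and 9 moving second, so Player II prefers to move second.

second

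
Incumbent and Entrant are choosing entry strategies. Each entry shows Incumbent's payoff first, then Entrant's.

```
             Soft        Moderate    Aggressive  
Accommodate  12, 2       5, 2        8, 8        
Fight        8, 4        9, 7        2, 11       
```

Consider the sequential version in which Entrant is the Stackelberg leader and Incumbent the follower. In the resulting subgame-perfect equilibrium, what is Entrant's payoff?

Work backward from Incumbent's decision.
- Soft: Incumbent compares 12, 8 and picks Accommodate; Entrant would get 2.
- Moderate: Incumbent compares 5, 9 and picks Fight; Entrant would get 7.
- Aggressive: Incumbent compares 8, 2 and picks Accommodate; Entrant would get 8.
Maximizing over 2, 7, 8, Entrant chooses Aggressive. Subgame-perfect outcome: (Accommodate, Aggressive) with payoffs (8, 8).

8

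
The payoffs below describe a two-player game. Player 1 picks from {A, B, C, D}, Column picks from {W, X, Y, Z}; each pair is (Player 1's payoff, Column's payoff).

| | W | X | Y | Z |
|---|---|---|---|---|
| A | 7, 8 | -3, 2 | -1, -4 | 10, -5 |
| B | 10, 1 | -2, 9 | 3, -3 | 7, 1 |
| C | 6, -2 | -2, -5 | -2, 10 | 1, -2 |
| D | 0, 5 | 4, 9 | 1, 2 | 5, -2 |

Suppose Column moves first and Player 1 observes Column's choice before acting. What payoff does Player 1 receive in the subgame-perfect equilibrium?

4

Work backward from Player 1's decision.
- W → Player 1 plays B (best of 7, 10, 6, 0); Column gets 1.
- X → Player 1 plays D (best of -3, -2, -2, 4); Column gets 9.
- Y → Player 1 plays B (best of -1, 3, -2, 1); Column gets -3.
- Z → Player 1 plays A (best of 10, 7, 1, 5); Column gets -5.
Maximizing over 1, 9, -3, -5, Column chooses X. Subgame-perfect outcome: (D, X) with payoffs (4, 9).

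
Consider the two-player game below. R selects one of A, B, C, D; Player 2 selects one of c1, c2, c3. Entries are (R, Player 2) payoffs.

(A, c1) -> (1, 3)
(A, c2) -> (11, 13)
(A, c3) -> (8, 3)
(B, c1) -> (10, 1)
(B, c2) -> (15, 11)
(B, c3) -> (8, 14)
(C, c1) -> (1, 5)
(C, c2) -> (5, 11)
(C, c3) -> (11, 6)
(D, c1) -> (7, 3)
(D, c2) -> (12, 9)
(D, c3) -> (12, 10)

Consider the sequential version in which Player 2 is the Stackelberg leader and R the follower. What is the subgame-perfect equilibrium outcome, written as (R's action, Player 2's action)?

(B, c2)

Work backward from R's decision.
- c1 → R plays B (best of 1, 10, 1, 7); Player 2 gets 1.
- c2 → R plays B (best of 11, 15, 5, 12); Player 2 gets 11.
- c3 → R plays D (best of 8, 8, 11, 12); Player 2 gets 10.
Maximizing over 1, 11, 10, Player 2 chooses c2. Subgame-perfect outcome: (B, c2) with payoffs (15, 11).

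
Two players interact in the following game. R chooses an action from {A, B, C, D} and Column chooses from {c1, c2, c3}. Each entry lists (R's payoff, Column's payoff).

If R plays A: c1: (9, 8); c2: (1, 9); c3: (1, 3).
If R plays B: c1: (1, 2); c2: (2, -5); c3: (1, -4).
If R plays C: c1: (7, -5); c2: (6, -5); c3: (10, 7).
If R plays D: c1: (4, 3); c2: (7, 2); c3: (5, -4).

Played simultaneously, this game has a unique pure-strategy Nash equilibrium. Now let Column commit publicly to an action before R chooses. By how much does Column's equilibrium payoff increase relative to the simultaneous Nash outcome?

1

Solve by backward induction (Column leads).
- c1: R compares 9, 1, 7, 4 and picks A; Column would get 8.
- c2: R compares 1, 2, 6, 7 and picks D; Column would get 2.
- c3: R compares 1, 1, 10, 5 and picks C; Column would get 7.
Maximizing over 8, 2, 7, Column chooses c1. Subgame-perfect outcome: (A, c1) with payoffs (9, 8).
For the simultaneous game, intersect best replies.
R's best replies: c1→A; c2→D; c3→C.
Column's best replies: A→c2; B→c1; C→c3; D→c1.
Only (C, c3) has each player best-responding; Nash payoffs (10, 7).
Column's commitment gain: 8 − 7 = 1.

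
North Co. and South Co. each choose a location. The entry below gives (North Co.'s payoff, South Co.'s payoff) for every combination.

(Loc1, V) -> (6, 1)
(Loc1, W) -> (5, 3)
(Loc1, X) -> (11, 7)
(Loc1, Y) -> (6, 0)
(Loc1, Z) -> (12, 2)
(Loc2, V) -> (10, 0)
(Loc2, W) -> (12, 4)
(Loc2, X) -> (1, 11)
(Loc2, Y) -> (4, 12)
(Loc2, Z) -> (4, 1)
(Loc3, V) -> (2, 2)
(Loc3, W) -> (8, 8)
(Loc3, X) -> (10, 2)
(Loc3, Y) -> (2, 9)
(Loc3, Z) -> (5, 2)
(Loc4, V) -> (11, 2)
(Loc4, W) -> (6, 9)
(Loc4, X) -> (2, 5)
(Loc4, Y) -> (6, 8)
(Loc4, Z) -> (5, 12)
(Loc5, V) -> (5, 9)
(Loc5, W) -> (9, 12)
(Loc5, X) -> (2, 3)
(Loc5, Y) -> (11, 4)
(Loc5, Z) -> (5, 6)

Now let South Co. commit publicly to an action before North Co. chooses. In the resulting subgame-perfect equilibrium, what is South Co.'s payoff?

7

Work backward from North Co.'s decision.
- V → North Co. plays Loc4 (best of 6, 10, 2, 11, 5); South Co. gets 2.
- W → North Co. plays Loc2 (best of 5, 12, 8, 6, 9); South Co. gets 4.
- X → North Co. plays Loc1 (best of 11, 1, 10, 2, 2); South Co. gets 7.
- Y → North Co. plays Loc5 (best of 6, 4, 2, 6, 11); South Co. gets 4.
- Z → North Co. plays Loc1 (best of 12, 4, 5, 5, 5); South Co. gets 2.
Maximizing over 2, 4, 7, 4, 2, South Co. chooses X. Subgame-perfect outcome: (Loc1, X) with payoffs (11, 7).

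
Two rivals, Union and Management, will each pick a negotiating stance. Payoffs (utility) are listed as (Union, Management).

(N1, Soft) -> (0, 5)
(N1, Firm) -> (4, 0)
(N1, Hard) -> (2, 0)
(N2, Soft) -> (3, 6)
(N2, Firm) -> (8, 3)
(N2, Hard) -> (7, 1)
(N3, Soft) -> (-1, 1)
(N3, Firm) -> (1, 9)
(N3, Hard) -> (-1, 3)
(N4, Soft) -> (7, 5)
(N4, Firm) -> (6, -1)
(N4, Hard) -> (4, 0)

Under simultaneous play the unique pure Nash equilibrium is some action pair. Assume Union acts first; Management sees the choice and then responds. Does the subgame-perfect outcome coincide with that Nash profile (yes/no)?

yes

Work backward from Management's decision.
- N1: BR = Soft, leader payoff 0.
- N2: BR = Soft, leader payoff 3.
- N3: BR = Firm, leader payoff 1.
- N4: BR = Soft, leader payoff 7.
Union's induced payoffs are 0, 3, 1, 7, so Union commits to N4. Subgame-perfect outcome: (N4, Soft) with payoffs (7, 5).
For the simultaneous game, intersect best replies.
Union's best replies: Soft→N4; Firm→N2; Hard→N2.
Management's best replies: N1→Soft; N2→Soft; N3→Firm; N4→Soft.
Only (N4, Soft) has each player best-responding; Nash payoffs (7, 5).
Sequential outcome (N4, Soft) coincides with the Nash profile (N4, Soft).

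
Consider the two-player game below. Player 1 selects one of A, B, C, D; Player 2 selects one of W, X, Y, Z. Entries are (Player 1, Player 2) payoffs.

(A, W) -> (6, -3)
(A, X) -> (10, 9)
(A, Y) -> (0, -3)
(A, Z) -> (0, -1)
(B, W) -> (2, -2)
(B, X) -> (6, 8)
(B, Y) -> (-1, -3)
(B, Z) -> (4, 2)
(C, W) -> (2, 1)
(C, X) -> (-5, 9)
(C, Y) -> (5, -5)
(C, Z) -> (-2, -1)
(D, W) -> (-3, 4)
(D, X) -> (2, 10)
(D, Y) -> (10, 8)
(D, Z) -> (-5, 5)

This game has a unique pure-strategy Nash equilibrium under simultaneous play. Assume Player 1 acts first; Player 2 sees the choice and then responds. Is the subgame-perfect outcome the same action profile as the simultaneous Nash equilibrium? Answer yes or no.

Work backward from Player 2's decision.
- A → Player 2 plays X (best of -3, 9, -3, -1); Player 1 gets 10.
- B → Player 2 plays X (best of -2, 8, -3, 2); Player 1 gets 6.
- C → Player 2 plays X (best of 1, 9, -5, -1); Player 1 gets -5.
- D → Player 2 plays X (best of 4, 10, 8, 5); Player 1 gets 2.
Maximizing over 10, 6, -5, 2, Player 1 chooses A. Subgame-perfect outcome: (A, X) with payoffs (10, 9).
Under simultaneous play:
Player 1's best replies: W→A; X→A; Y→D; Z→B.
Player 2's best replies: A→X; B→X; C→X; D→X.
The unique mutual best reply is (A, X), giving (10, 9).
Sequential outcome (A, X) coincides with the Nash profile (A, X).

yes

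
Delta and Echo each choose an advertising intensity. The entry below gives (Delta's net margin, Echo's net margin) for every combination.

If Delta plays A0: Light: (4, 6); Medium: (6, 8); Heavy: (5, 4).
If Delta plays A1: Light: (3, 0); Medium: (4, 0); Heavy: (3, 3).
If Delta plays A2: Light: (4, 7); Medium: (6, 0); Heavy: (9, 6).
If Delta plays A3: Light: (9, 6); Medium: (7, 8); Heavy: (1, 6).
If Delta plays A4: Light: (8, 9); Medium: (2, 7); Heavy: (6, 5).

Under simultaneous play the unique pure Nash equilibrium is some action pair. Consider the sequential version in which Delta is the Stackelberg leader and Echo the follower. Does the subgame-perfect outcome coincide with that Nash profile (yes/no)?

Work backward from Echo's decision.
- A0 → Echo plays Medium (best of 6, 8, 4); Delta gets 6.
- A1 → Echo plays Heavy (best of 0, 0, 3); Delta gets 3.
- A2 → Echo plays Light (best of 7, 0, 6); Delta gets 4.
- A3 → Echo plays Medium (best of 6, 8, 6); Delta gets 7.
- A4 → Echo plays Light (best of 9, 7, 5); Delta gets 8.
Among 6, 3, 4, 7, 8, the best is 8 at A4. Subgame-perfect outcome: (A4, Light) with payoffs (8, 9).
Now find the simultaneous Nash equilibrium.
Delta's best replies: Light→A3; Medium→A3; Heavy→A2.
Echo's best replies: A0→Medium; A1→Heavy; A2→Light; A3→Medium; A4→Light.
Only (A3, Medium) has each player best-responding; Nash payoffs (7, 8).
Sequential outcome (A4, Light) differs from the Nash profile (A3, Medium).

no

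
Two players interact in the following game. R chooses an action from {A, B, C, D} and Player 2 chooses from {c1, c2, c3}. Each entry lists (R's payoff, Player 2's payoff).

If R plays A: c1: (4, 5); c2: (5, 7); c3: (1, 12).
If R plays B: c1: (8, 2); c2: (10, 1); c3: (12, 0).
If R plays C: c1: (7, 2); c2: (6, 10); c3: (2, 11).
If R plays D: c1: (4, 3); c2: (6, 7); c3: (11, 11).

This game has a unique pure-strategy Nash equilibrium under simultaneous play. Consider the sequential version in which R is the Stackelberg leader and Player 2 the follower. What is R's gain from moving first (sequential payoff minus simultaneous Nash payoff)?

Work backward from Player 2's decision.
- A: BR = c3, leader payoff 1.
- B: BR = c1, leader payoff 8.
- C: BR = c3, leader payoff 2.
- D: BR = c3, leader payoff 11.
Maximizing over 1, 8, 2, 11, R chooses D. Subgame-perfect outcome: (D, c3) with payoffs (11, 11).
Under simultaneous play:
R's best replies: c1→B; c2→B; c3→B.
Player 2's best replies: A→c3; B→c1; C→c3; D→c3.
Only (B, c1) has each player best-responding; Nash payoffs (8, 2).
R's commitment gain: 11 − 8 = 3.

3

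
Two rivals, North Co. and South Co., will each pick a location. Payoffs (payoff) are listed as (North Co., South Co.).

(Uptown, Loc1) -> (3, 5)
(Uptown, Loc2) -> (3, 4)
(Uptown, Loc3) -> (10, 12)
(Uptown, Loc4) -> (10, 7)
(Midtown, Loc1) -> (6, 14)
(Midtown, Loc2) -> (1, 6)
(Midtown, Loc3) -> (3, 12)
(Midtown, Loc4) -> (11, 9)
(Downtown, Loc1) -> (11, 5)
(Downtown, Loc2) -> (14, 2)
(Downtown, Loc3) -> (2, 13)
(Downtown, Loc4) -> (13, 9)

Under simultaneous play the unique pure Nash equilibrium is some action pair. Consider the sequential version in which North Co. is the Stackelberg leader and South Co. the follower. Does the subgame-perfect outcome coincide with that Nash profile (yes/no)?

yes

Solve by backward induction (North Co. leads).
- Uptown → South Co. plays Loc3 (best of 5, 4, 12, 7); North Co. gets 10.
- Midtown → South Co. plays Loc1 (best of 14, 6, 12, 9); North Co. gets 6.
- Downtown → South Co. plays Loc3 (best of 5, 2, 13, 9); North Co. gets 2.
North Co.'s induced payoffs are 10, 6, 2, so North Co. commits to Uptown. Subgame-perfect outcome: (Uptown, Loc3) with payoffs (10, 12).
For the simultaneous game, intersect best replies.
North Co.'s best replies: Loc1→Downtown; Loc2→Downtown; Loc3→Uptown; Loc4→Downtown.
South Co.'s best replies: Uptown→Loc3; Midtown→Loc1; Downtown→Loc3.
The unique mutual best reply is (Uptown, Loc3), giving (10, 12).
Sequential outcome (Uptown, Loc3) coincides with the Nash profile (Uptown, Loc3).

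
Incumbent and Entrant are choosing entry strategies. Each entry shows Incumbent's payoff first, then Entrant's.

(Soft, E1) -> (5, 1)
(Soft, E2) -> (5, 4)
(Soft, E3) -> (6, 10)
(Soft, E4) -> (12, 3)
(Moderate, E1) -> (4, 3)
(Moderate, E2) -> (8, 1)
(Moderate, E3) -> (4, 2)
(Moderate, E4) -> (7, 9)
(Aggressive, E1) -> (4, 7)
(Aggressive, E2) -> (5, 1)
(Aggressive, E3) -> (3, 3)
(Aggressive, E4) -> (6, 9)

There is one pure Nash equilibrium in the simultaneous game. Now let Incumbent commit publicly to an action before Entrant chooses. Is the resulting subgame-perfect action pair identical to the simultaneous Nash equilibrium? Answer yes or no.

Solve by backward induction (Incumbent leads).
- Soft: BR = E3, leader payoff 6.
- Moderate: BR = E4, leader payoff 7.
- Aggressive: BR = E4, leader payoff 6.
Maximizing over 6, 7, 6, Incumbent chooses Moderate. Subgame-perfect outcome: (Moderate, E4) with payoffs (7, 9).
For the simultaneous game, intersect best replies.
Incumbent's best replies: E1→Soft; E2→Moderate; E3→Soft; E4→Soft.
Entrant's best replies: Soft→E3; Moderate→E4; Aggressive→E4.
The unique mutual best reply is (Soft, E3), giving (6, 10).
Sequential outcome (Moderate, E4) differs from the Nash profile (Soft, E3).

no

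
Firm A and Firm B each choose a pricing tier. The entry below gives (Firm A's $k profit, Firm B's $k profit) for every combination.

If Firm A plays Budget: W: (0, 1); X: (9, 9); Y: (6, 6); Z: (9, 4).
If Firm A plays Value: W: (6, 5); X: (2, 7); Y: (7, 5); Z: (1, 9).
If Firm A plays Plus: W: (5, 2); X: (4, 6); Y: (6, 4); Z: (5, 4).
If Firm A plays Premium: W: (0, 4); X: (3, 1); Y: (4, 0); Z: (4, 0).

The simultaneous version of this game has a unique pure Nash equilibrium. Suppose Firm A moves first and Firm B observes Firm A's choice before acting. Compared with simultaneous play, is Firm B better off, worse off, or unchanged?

unchanged

Backward induction with Firm A moving first.
- Budget: BR = X, leader payoff 9.
- Value: BR = Z, leader payoff 1.
- Plus: BR = X, leader payoff 4.
- Premium: BR = W, leader payoff 0.
Among 9, 1, 4, 0, the best is 9 at Budget. Subgame-perfect outcome: (Budget, X) with payoffs (9, 9).
Under simultaneous play:
Firm A's best replies: W→Value; X→Budget; Y→Value; Z→Budget.
Firm B's best replies: Budget→X; Value→Z; Plus→X; Premium→W.
The unique mutual best reply is (Budget, X), giving (9, 9).
Firm B earns 9 sequentially versus 9 at the Nash outcome: unchanged.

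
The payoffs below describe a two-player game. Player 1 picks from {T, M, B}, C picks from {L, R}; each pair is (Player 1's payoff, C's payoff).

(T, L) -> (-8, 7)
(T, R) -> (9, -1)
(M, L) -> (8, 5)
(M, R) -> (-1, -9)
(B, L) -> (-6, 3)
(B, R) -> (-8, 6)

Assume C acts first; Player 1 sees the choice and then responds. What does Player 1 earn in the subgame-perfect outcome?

Work backward from Player 1's decision.
- L → Player 1 plays M (best of -8, 8, -6); C gets 5.
- R → Player 1 plays T (best of 9, -1, -8); C gets -1.
C's induced payoffs are 5, -1, so C commits to L. Subgame-perfect outcome: (M, L) with payoffs (8, 5).

8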